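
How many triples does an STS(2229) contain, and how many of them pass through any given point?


An STS(v) is a 2-(v, 3, 1) BIBD: block size k = 3, λ = 1.
Replication: r(k − 1) = λ(v − 1) ⇒ r·2 = 2229 − 1 = 2228 ⇒ r = 1114.
Block count: bk = vr ⇒ b·3 = 2229·1114 = 2483106 ⇒ b = 827702.

r = 1114, b = 827702.


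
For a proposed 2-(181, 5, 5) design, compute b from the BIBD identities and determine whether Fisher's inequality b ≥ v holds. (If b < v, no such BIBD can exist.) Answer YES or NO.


b = λv(v − 1)/(k(k − 1)) = 5·181·180/(5·4) = 162900/20 = 8145.
Compare with v = 181: b ≥ v, so Fisher's inequality holds.

YES


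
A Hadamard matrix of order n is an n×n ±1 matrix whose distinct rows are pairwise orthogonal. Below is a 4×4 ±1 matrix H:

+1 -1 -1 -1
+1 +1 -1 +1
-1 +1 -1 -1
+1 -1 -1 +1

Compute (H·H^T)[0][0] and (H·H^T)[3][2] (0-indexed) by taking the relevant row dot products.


Row 0 of H: [1, -1, -1, -1].
Row 2 of H: [-1, 1, -1, -1].
Row 3 of H: [1, -1, -1, 1].
(H·H^T)[0][0] = Σ_j H[0][j]·H[0][j] = (1)² + (-1)² + (-1)² + (-1)² = 1 + 1 + 1 + 1 = 4.
(H·H^T)[3][2] = Σ_j H[3][j]·H[2][j] = (1)·(-1) + (-1)·(1) + (-1)·(-1) + (1)·(-1) = -1 + -1 + 1 + -1 = -2.
Rows 3 and 2 are not orthogonal (dot product = -2 ≠ 0), so H is not a Hadamard matrix.

(0,0) entry = 4; (3,2) entry = -2.


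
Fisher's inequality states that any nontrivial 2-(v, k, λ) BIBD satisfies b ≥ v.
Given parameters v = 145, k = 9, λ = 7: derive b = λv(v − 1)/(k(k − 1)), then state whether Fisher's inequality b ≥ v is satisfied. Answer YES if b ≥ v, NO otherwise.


r = λ(v − 1)/(k − 1) = 7·144/8 = 126.
b = vr/k = 145·126/9 = 2030.
Fisher's inequality: b ≥ v ⇔ 2030 ≥ 145? YES.

YES


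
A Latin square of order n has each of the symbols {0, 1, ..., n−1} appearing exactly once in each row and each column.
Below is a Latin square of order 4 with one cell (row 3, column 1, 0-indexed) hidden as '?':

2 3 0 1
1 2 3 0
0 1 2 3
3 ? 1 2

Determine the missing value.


Row 3 contains symbols [1, 2, 3] — missing [0].
Column 1 contains symbols [1, 2, 3] — missing [0].
The missing symbol must appear in both missing sets; intersection = [0].
Therefore the hidden value is 0.

Missing value = 0.


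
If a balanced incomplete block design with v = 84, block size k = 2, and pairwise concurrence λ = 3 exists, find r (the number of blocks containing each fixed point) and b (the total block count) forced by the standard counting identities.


Any 2-(v, k, λ) BIBD satisfies two necessary conditions:
  (i)  Each point sits in r blocks, and counting incidences through any fixed point gives r(k − 1) = λ(v − 1), so r = λ(v − 1)/(k − 1).
  (ii) Total incidences bk = vr, so b = vr/k.
Step 1: r = λ(v − 1)/(k − 1) = 3·(84 − 1)/(2 − 1) = 3·83/1 = 249/1 = 249.
Step 2: b = vr/k = 84·249/2 = 20916/2 = 10458.
Check integrality: r = 249 ∈ Z ✓, b = 10458 ∈ Z ✓.
(These identities are necessary conditions: they determine r and b for any design with these parameters, but do not by themselves prove that one exists.)

r = 249, b = 10458.


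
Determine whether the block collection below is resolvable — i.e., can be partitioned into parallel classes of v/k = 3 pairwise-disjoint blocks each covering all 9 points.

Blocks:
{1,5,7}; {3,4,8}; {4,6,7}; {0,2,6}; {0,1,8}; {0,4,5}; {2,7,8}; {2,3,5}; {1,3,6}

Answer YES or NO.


v = 9, block size k = 3, number of blocks = 9.
For resolvability, blocks must partition into parallel classes of size v/k = 3.
Total blocks must therefore be a multiple of 3: 9 = 3·3 + 0 ⇒ divisible ✓.
Greedy packing gives 3 candidate class(es). Each should be a full parallel class (size 3, covers all 9 points).
  Class 1 (3 blocks): {1,5,7}; {3,4,8}; {0,2,6}. Points covered: [0, 1, 2, 3, 4, 5, 6, 7, 8].
  Class 2 (3 blocks): {4,6,7}; {0,1,8}; {2,3,5}. Points covered: [0, 1, 2, 3, 4, 5, 6, 7, 8].
  Class 3 (3 blocks): {0,4,5}; {2,7,8}; {1,3,6}. Points covered: [0, 1, 2, 3, 4, 5, 6, 7, 8].
All classes full (size 3)? YES. All classes cover every point? YES.
Resolvable? YES.

YES


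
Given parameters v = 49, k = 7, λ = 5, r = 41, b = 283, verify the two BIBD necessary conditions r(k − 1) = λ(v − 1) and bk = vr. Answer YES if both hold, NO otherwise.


Condition (i): r(k − 1) = 41·6 = 246; λ(v − 1) = 5·48 = 240. Match? NO.
Condition (ii): bk = 283·7 = 1981; vr = 49·41 = 2009. Match? NO.
Both conditions hold? NO.

NO


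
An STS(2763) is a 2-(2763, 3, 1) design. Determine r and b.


An STS(v) is a 2-(v, 3, 1) BIBD: block size k = 3, λ = 1.
Replication: r(k − 1) = λ(v − 1) ⇒ r·2 = 2763 − 1 = 2762 ⇒ r = 1381.
Block count: bk = vr ⇒ b·3 = 2763·1381 = 3815703 ⇒ b = 1271901.

r = 1381, b = 1271901.


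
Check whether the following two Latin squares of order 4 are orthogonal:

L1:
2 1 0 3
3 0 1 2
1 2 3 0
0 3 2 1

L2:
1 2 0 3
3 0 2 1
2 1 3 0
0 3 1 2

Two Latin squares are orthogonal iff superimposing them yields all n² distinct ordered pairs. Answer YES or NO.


Form the n² = 16 superimposed pairs (L1[i][j], L2[i][j]), row by row (rows and columns indexed from 0):
row 0: (2,1) (1,2) (0,0) (3,3)
row 1: (3,3) (0,0) (1,2) (2,1)
row 2: (1,2) (2,1) (3,3) (0,0)
row 3: (0,0) (3,3) (2,1) (1,2)
Orthogonality requires all 16 pairs distinct.
But the pair (3,3) repeats: cell (0,3) has L1 = 3, L2 = 3, and cell (1,0) has L1 = 3, L2 = 3.
A repeated pair means some other pair never occurs (only 4 distinct pairs out of 16), so the squares are not orthogonal.
Conclusion: NO.

NO


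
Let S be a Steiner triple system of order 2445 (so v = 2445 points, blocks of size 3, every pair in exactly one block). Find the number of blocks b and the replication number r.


An STS(v) is a 2-(v, 3, 1) BIBD: block size k = 3, λ = 1.
Replication: r(k − 1) = λ(v − 1) ⇒ r·2 = 2445 − 1 = 2444 ⇒ r = 1222.
Block count: bk = vr ⇒ b·3 = 2445·1222 = 2987790 ⇒ b = 995930.

r = 1222, b = 995930.


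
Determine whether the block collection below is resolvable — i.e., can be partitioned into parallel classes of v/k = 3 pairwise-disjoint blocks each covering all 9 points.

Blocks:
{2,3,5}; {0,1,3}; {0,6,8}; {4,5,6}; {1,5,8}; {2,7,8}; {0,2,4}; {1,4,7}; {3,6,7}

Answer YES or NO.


v = 9, block size k = 3, number of blocks = 9.
For resolvability, blocks must partition into parallel classes of size v/k = 3.
Total blocks must therefore be a multiple of 3: 9 = 3·3 + 0 ⇒ divisible ✓.
Greedy packing gives 3 candidate class(es). Each should be a full parallel class (size 3, covers all 9 points).
  Class 1 (3 blocks): {2,3,5}; {0,6,8}; {1,4,7}. Points covered: [0, 1, 2, 3, 4, 5, 6, 7, 8].
  Class 2 (3 blocks): {0,1,3}; {4,5,6}; {2,7,8}. Points covered: [0, 1, 2, 3, 4, 5, 6, 7, 8].
  Class 3 (3 blocks): {1,5,8}; {0,2,4}; {3,6,7}. Points covered: [0, 1, 2, 3, 4, 5, 6, 7, 8].
All classes full (size 3)? YES. All classes cover every point? YES.
Resolvable? YES.

YES


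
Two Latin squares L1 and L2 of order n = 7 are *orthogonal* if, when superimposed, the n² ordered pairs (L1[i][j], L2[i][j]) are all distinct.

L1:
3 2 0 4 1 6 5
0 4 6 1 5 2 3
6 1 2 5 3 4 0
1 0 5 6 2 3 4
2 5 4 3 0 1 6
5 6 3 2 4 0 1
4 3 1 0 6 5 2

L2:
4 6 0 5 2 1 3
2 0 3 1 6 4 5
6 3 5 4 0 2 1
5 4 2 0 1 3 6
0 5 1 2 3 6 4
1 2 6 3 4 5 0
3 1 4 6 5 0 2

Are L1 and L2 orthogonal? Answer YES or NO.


Form the n² = 49 superimposed pairs (L1[i][j], L2[i][j]), row by row (rows and columns indexed from 0):
row 0: (3,4) (2,6) (0,0) (4,5) (1,2) (6,1) (5,3)
row 1: (0,2) (4,0) (6,3) (1,1) (5,6) (2,4) (3,5)
row 2: (6,6) (1,3) (2,5) (5,4) (3,0) (4,2) (0,1)
row 3: (1,5) (0,4) (5,2) (6,0) (2,1) (3,3) (4,6)
row 4: (2,0) (5,5) (4,1) (3,2) (0,3) (1,6) (6,4)
row 5: (5,1) (6,2) (3,6) (2,3) (4,4) (0,5) (1,0)
row 6: (4,3) (3,1) (1,4) (0,6) (6,5) (5,0) (2,2)
Orthogonality requires all 49 pairs distinct.
Check by first coordinate: for each symbol s of L1, list the L2 entries in the n cells where L1 = s; they must all differ.
  L1 = 0: L2 entries (in reading order) 0, 2, 1, 4, 3, 5, 6 — all 7 distinct ✓
  L1 = 1: L2 entries (in reading order) 2, 1, 3, 5, 6, 0, 4 — all 7 distinct ✓
  L1 = 2: L2 entries (in reading order) 6, 4, 5, 1, 0, 3, 2 — all 7 distinct ✓
  L1 = 3: L2 entries (in reading order) 4, 5, 0, 3, 2, 6, 1 — all 7 distinct ✓
  L1 = 4: L2 entries (in reading order) 5, 0, 2, 6, 1, 4, 3 — all 7 distinct ✓
  L1 = 5: L2 entries (in reading order) 3, 6, 4, 2, 5, 1, 0 — all 7 distinct ✓
  L1 = 6: L2 entries (in reading order) 1, 3, 6, 0, 4, 2, 5 — all 7 distinct ✓
Every symbol of L1 meets every symbol of L2 exactly once, so all 49 pairs are distinct (49 of 49).
Conclusion: YES.

YES


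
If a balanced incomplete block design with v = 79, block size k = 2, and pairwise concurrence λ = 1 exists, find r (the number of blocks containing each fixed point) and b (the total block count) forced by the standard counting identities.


Any 2-(v, k, λ) BIBD satisfies two necessary conditions:
  (i)  Each point sits in r blocks, and counting incidences through any fixed point gives r(k − 1) = λ(v − 1), so r = λ(v − 1)/(k − 1).
  (ii) Total incidences bk = vr, so b = vr/k.
Step 1: r = λ(v − 1)/(k − 1) = 1·(79 − 1)/(2 − 1) = 1·78/1 = 78/1 = 78.
Step 2: b = vr/k = 79·78/2 = 6162/2 = 3081.
Check integrality: r = 78 ∈ Z ✓, b = 3081 ∈ Z ✓.
(These identities are necessary conditions: they determine r and b for any design with these parameters, but do not by themselves prove that one exists.)

r = 78, b = 3081.


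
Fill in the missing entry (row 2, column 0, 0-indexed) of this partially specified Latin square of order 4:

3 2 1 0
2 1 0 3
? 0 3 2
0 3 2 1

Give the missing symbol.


Row 2 contains symbols [0, 2, 3] — missing [1].
Column 0 contains symbols [0, 2, 3] — missing [1].
The missing symbol must appear in both missing sets; intersection = [1].
Therefore the hidden value is 1.

Missing value = 1.


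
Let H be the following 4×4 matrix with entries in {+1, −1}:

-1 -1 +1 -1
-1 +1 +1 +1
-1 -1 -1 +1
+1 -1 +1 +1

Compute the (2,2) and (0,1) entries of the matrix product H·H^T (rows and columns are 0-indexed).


Row 0 of H: [-1, -1, 1, -1].
Row 1 of H: [-1, 1, 1, 1].
Row 2 of H: [-1, -1, -1, 1].
(H·H^T)[2][2] = Σ_j H[2][j]·H[2][j] = (-1)² + (-1)² + (-1)² + (1)² = 1 + 1 + 1 + 1 = 4.
(H·H^T)[0][1] = Σ_j H[0][j]·H[1][j] = (-1)·(-1) + (-1)·(1) + (1)·(1) + (-1)·(1) = 1 + -1 + 1 + -1 = 0.
So rows 0 and 1 are orthogonal; the diagonal entry equals n = 4.

(2,2) entry = 4; (0,1) entry = 0.


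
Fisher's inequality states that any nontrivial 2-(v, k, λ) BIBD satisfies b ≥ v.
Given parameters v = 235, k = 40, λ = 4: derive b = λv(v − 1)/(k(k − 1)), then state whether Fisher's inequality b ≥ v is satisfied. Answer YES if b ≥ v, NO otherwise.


r = λ(v − 1)/(k − 1) = 4·234/39 = 24.
b = vr/k = 235·24/40 = 141.
Fisher's inequality: b ≥ v ⇔ 141 ≥ 235? NO.

NO


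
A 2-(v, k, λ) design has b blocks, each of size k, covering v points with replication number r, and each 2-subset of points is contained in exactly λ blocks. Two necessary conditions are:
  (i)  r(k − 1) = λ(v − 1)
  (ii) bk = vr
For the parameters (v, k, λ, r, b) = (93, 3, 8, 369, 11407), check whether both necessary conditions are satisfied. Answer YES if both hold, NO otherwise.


Condition (i): r(k − 1) = 369·2 = 738; λ(v − 1) = 8·92 = 736. Match? NO.
Condition (ii): bk = 11407·3 = 34221; vr = 93·369 = 34317. Match? NO.
Both conditions hold? NO.

NO


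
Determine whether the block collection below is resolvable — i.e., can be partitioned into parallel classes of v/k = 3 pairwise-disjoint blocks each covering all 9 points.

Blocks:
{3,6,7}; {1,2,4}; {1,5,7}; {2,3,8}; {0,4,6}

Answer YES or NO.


v = 9, block size k = 3, number of blocks = 5.
For resolvability, blocks must partition into parallel classes of size v/k = 3.
Total blocks must therefore be a multiple of 3: 5 = 3·1 + 2 ⇒ not divisible ✗.
Resolvable? NO.

NO


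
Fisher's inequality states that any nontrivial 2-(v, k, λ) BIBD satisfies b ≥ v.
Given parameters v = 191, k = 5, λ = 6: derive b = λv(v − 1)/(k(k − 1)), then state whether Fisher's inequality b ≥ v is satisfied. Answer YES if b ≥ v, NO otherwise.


r = λ(v − 1)/(k − 1) = 6·190/4 = 285.
b = vr/k = 191·285/5 = 10887.
Fisher's inequality: b ≥ v ⇔ 10887 ≥ 191? YES.

YES


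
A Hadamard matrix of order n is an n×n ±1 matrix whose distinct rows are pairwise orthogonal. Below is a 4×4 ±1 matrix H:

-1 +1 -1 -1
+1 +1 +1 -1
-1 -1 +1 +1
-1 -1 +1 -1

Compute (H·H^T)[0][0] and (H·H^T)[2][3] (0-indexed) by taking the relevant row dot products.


Row 0 of H: [-1, 1, -1, -1].
Row 2 of H: [-1, -1, 1, 1].
Row 3 of H: [-1, -1, 1, -1].
(H·H^T)[0][0] = Σ_j H[0][j]·H[0][j] = (-1)² + (1)² + (-1)² + (-1)² = 1 + 1 + 1 + 1 = 4.
(H·H^T)[2][3] = Σ_j H[2][j]·H[3][j] = (-1)·(-1) + (-1)·(-1) + (1)·(1) + (1)·(-1) = 1 + 1 + 1 + -1 = 2.
Rows 2 and 3 are not orthogonal (dot product = 2 ≠ 0), so H is not a Hadamard matrix.

(0,0) entry = 4; (2,3) entry = 2.


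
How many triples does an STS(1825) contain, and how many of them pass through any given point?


An STS(v) is a 2-(v, 3, 1) BIBD: block size k = 3, λ = 1.
Replication: r(k − 1) = λ(v − 1) ⇒ r·2 = 1825 − 1 = 1824 ⇒ r = 912.
Block count: b = v(v − 1)/6 = 1825·1824/6 = 3328800/6 = 554800.
(Check via bk = vr: 554800·3 = 1664400 = 1825·912 = 1664400 ✓.)

r = 912, b = 554800.


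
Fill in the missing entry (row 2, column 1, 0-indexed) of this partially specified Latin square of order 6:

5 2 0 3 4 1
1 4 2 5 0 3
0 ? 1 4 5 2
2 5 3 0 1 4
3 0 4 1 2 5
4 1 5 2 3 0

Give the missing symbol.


Row 2 contains symbols [0, 1, 2, 4, 5] — missing [3].
Column 1 contains symbols [0, 1, 2, 4, 5] — missing [3].
The missing symbol must appear in both missing sets; intersection = [3].
Therefore the hidden value is 3.

Missing value = 3.


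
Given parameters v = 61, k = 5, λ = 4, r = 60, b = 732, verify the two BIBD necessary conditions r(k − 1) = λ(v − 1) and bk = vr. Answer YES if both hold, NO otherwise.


Condition (i): r(k − 1) = 60·4 = 240; λ(v − 1) = 4·60 = 240. Match? YES.
Condition (ii): bk = 732·5 = 3660; vr = 61·60 = 3660. Match? YES.
Both conditions hold? YES.

YES


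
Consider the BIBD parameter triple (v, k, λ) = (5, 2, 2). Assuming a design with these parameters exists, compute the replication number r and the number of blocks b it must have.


Any 2-(v, k, λ) BIBD satisfies two necessary conditions:
  (i)  Each point sits in r blocks, and counting incidences through any fixed point gives r(k − 1) = λ(v − 1), so r = λ(v − 1)/(k − 1).
  (ii) Total incidences bk = vr, so b = vr/k.
Step 1: r = λ(v − 1)/(k − 1) = 2·(5 − 1)/(2 − 1) = 2·4/1 = 8/1 = 8.
Step 2: b = vr/k = 5·8/2 = 40/2 = 20.
Check integrality: r = 8 ∈ Z ✓, b = 20 ∈ Z ✓.
(These identities are necessary conditions: they determine r and b for any design with these parameters, but do not by themselves prove that one exists.)

r = 8, b = 20.


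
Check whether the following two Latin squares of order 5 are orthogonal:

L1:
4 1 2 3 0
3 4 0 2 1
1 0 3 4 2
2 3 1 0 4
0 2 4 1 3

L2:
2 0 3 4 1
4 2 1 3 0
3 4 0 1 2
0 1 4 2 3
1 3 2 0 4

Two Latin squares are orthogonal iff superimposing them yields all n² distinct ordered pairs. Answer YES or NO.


Form the n² = 25 superimposed pairs (L1[i][j], L2[i][j]), row by row (rows and columns indexed from 0):
row 0: (4,2) (1,0) (2,3) (3,4) (0,1)
row 1: (3,4) (4,2) (0,1) (2,3) (1,0)
row 2: (1,3) (0,4) (3,0) (4,1) (2,2)
row 3: (2,0) (3,1) (1,4) (0,2) (4,3)
row 4: (0,1) (2,3) (4,2) (1,0) (3,4)
Orthogonality requires all 25 pairs distinct.
But the pair (3,4) repeats: cell (0,3) has L1 = 3, L2 = 4, and cell (1,0) has L1 = 3, L2 = 4.
A repeated pair means some other pair never occurs (only 15 distinct pairs out of 25), so the squares are not orthogonal.
Conclusion: NO.

NO


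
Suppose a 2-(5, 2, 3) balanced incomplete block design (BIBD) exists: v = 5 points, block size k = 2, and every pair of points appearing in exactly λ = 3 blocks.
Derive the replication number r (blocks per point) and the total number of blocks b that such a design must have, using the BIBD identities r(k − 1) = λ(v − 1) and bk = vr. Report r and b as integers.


Any 2-(v, k, λ) BIBD satisfies two necessary conditions:
  (i)  Each point sits in r blocks, and counting incidences through any fixed point gives r(k − 1) = λ(v − 1), so r = λ(v − 1)/(k − 1).
  (ii) Total incidences bk = vr, so b = vr/k.
Step 1: r = λ(v − 1)/(k − 1) = 3·(5 − 1)/(2 − 1) = 3·4/1 = 12/1 = 12.
Step 2: b = vr/k = 5·12/2 = 60/2 = 30.
Check integrality: r = 12 ∈ Z ✓, b = 30 ∈ Z ✓.
(These identities are necessary conditions: they determine r and b for any design with these parameters, but do not by themselves prove that one exists.)

r = 12, b = 30.


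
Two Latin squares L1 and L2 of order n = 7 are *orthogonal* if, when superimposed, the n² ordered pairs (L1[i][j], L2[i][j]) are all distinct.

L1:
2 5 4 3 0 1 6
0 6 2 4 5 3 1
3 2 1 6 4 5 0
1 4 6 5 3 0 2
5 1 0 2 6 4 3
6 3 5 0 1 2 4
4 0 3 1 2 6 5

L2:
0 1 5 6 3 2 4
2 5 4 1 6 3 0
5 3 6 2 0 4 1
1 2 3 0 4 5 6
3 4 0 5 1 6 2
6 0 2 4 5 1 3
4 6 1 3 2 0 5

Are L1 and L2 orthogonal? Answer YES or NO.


Form the n² = 49 superimposed pairs (L1[i][j], L2[i][j]), row by row (rows and columns indexed from 0):
row 0: (2,0) (5,1) (4,5) (3,6) (0,3) (1,2) (6,4)
row 1: (0,2) (6,5) (2,4) (4,1) (5,6) (3,3) (1,0)
row 2: (3,5) (2,3) (1,6) (6,2) (4,0) (5,4) (0,1)
row 3: (1,1) (4,2) (6,3) (5,0) (3,4) (0,5) (2,6)
row 4: (5,3) (1,4) (0,0) (2,5) (6,1) (4,6) (3,2)
row 5: (6,6) (3,0) (5,2) (0,4) (1,5) (2,1) (4,3)
row 6: (4,4) (0,6) (3,1) (1,3) (2,2) (6,0) (5,5)
Orthogonality requires all 49 pairs distinct.
Check by first coordinate: for each symbol s of L1, list the L2 entries in the n cells where L1 = s; they must all differ.
  L1 = 0: L2 entries (in reading order) 3, 2, 1, 5, 0, 4, 6 — all 7 distinct ✓
  L1 = 1: L2 entries (in reading order) 2, 0, 6, 1, 4, 5, 3 — all 7 distinct ✓
  L1 = 2: L2 entries (in reading order) 0, 4, 3, 6, 5, 1, 2 — all 7 distinct ✓
  L1 = 3: L2 entries (in reading order) 6, 3, 5, 4, 2, 0, 1 — all 7 distinct ✓
  L1 = 4: L2 entries (in reading order) 5, 1, 0, 2, 6, 3, 4 — all 7 distinct ✓
  L1 = 5: L2 entries (in reading order) 1, 6, 4, 0, 3, 2, 5 — all 7 distinct ✓
  L1 = 6: L2 entries (in reading order) 4, 5, 2, 3, 1, 6, 0 — all 7 distinct ✓
Every symbol of L1 meets every symbol of L2 exactly once, so all 49 pairs are distinct (49 of 49).
Conclusion: YES.

YES


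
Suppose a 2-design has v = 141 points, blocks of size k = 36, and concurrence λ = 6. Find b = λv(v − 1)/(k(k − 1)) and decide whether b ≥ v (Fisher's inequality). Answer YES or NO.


r = λ(v − 1)/(k − 1) = 6·140/35 = 24.
b = vr/k = 141·24/36 = 94.
Fisher's inequality: b ≥ v ⇔ 94 ≥ 141? NO.

NO


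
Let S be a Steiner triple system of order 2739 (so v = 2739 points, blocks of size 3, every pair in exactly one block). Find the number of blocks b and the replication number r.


An STS(v) is a 2-(v, 3, 1) BIBD: block size k = 3, λ = 1.
Replication: r(k − 1) = λ(v − 1) ⇒ r·2 = 2739 − 1 = 2738 ⇒ r = 1369.
Block count: b = v(v − 1)/6 = 2739·2738/6 = 7499382/6 = 1249897.
(Check via bk = vr: 1249897·3 = 3749691 = 2739·1369 = 3749691 ✓.)

r = 1369, b = 1249897.


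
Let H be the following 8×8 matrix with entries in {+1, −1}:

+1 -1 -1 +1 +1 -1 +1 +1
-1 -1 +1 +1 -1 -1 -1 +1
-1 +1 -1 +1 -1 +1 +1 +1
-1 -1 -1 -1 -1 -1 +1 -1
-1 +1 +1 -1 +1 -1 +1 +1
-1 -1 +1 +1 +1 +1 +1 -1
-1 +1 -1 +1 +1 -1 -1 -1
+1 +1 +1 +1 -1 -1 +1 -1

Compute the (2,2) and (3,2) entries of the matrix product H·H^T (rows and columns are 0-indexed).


Row 2 of H: [-1, 1, -1, 1, -1, 1, 1, 1].
Row 3 of H: [-1, -1, -1, -1, -1, -1, 1, -1].
(H·H^T)[2][2] = Σ_j H[2][j]·H[2][j] = (-1)² + (1)² + (-1)² + (1)² + (-1)² + (1)² + (1)² + (1)² = 1 + 1 + 1 + 1 + 1 + 1 + 1 + 1 = 8.
(H·H^T)[3][2] = Σ_j H[3][j]·H[2][j] = (-1)·(-1) + (-1)·(1) + (-1)·(-1) + (-1)·(1) + (-1)·(-1) + (-1)·(1) + (1)·(1) + (-1)·(1) = 1 + -1 + 1 + -1 + 1 + -1 + 1 + -1 = 0.
So rows 3 and 2 are orthogonal; the diagonal entry equals n = 8.

(2,2) entry = 8; (3,2) entry = 0.


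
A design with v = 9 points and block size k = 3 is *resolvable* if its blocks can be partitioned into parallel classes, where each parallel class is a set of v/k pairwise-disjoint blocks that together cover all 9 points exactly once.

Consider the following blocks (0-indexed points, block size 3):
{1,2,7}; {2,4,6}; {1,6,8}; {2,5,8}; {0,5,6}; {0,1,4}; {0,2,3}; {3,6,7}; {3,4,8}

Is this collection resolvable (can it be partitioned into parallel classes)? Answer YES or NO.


v = 9, block size k = 3, number of blocks = 9.
For resolvability, blocks must partition into parallel classes of size v/k = 3.
Total blocks must therefore be a multiple of 3: 9 = 3·3 + 0 ⇒ divisible ✓.
Consider block {2,4,6}. It intersects every other block in the collection, so no parallel class of size 3 can contain it.
Since every block must belong to some parallel class in a resolution, the collection cannot be partitioned into parallel classes.
Resolvable? NO.

NO


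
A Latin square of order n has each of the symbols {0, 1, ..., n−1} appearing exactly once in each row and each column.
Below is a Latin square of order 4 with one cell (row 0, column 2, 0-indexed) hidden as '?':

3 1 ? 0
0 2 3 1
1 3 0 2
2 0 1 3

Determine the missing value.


Row 0 contains symbols [0, 1, 3] — missing [2].
Column 2 contains symbols [0, 1, 3] — missing [2].
The missing symbol must appear in both missing sets; intersection = [2].
Therefore the hidden value is 2.

Missing value = 2.


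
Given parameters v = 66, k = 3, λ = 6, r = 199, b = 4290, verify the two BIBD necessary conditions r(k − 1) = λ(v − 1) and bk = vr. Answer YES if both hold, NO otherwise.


Condition (i): r(k − 1) = 199·2 = 398; λ(v − 1) = 6·65 = 390. Match? NO.
Condition (ii): bk = 4290·3 = 12870; vr = 66·199 = 13134. Match? NO.
Both conditions hold? NO.

NO


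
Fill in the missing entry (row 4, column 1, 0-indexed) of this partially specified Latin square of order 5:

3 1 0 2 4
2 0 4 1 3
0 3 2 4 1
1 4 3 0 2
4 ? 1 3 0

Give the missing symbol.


Row 4 contains symbols [0, 1, 3, 4] — missing [2].
Column 1 contains symbols [0, 1, 3, 4] — missing [2].
The missing symbol must appear in both missing sets; intersection = [2].
Therefore the hidden value is 2.

Missing value = 2.


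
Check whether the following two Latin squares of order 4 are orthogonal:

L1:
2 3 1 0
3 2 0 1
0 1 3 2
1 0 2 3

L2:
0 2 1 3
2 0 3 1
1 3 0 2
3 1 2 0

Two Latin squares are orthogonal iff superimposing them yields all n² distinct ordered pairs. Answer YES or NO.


Form the n² = 16 superimposed pairs (L1[i][j], L2[i][j]), row by row (rows and columns indexed from 0):
row 0: (2,0) (3,2) (1,1) (0,3)
row 1: (3,2) (2,0) (0,3) (1,1)
row 2: (0,1) (1,3) (3,0) (2,2)
row 3: (1,3) (0,1) (2,2) (3,0)
Orthogonality requires all 16 pairs distinct.
But the pair (3,2) repeats: cell (0,1) has L1 = 3, L2 = 2, and cell (1,0) has L1 = 3, L2 = 2.
A repeated pair means some other pair never occurs (only 8 distinct pairs out of 16), so the squares are not orthogonal.
Conclusion: NO.

NO


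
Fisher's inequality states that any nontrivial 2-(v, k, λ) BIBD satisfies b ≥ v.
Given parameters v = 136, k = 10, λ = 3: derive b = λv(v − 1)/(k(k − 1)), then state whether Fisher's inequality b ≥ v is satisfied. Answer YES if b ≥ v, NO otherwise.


r = λ(v − 1)/(k − 1) = 3·135/9 = 45.
b = vr/k = 136·45/10 = 612.
Fisher's inequality: b ≥ v ⇔ 612 ≥ 136? YES.

YES


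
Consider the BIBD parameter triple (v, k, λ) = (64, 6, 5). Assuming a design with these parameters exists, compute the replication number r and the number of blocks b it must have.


Any 2-(v, k, λ) BIBD satisfies two necessary conditions:
  (i)  Each point sits in r blocks, and counting incidences through any fixed point gives r(k − 1) = λ(v − 1), so r = λ(v − 1)/(k − 1).
  (ii) Total incidences bk = vr, so b = vr/k.
Step 1: r = λ(v − 1)/(k − 1) = 5·(64 − 1)/(6 − 1) = 5·63/5 = 315/5 = 63.
Step 2: b = vr/k = 64·63/6 = 4032/6 = 672.
Check integrality: r = 63 ∈ Z ✓, b = 672 ∈ Z ✓.
(These identities are necessary conditions: they determine r and b for any design with these parameters, but do not by themselves prove that one exists.)

r = 63, b = 672.


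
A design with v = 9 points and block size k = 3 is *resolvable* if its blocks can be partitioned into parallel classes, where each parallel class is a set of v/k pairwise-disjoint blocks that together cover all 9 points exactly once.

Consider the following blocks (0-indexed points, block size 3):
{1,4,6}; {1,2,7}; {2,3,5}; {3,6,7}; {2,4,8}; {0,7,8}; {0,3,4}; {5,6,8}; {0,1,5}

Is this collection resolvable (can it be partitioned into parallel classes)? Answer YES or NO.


v = 9, block size k = 3, number of blocks = 9.
For resolvability, blocks must partition into parallel classes of size v/k = 3.
Total blocks must therefore be a multiple of 3: 9 = 3·3 + 0 ⇒ divisible ✓.
Greedy packing gives 3 candidate class(es). Each should be a full parallel class (size 3, covers all 9 points).
  Class 1 (3 blocks): {1,4,6}; {2,3,5}; {0,7,8}. Points covered: [0, 1, 2, 3, 4, 5, 6, 7, 8].
  Class 2 (3 blocks): {1,2,7}; {0,3,4}; {5,6,8}. Points covered: [0, 1, 2, 3, 4, 5, 6, 7, 8].
  Class 3 (3 blocks): {3,6,7}; {2,4,8}; {0,1,5}. Points covered: [0, 1, 2, 3, 4, 5, 6, 7, 8].
All classes full (size 3)? YES. All classes cover every point? YES.
Resolvable? YES.

YES


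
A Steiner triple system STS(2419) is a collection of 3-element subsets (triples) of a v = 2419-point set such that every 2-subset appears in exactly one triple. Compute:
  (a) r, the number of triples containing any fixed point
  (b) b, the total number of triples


An STS(v) is a 2-(v, 3, 1) BIBD: block size k = 3, λ = 1.
Replication: r(k − 1) = λ(v − 1) ⇒ r·2 = 2419 − 1 = 2418 ⇒ r = 1209.
Block count: bk = vr ⇒ b·3 = 2419·1209 = 2924571 ⇒ b = 974857.
(Check via b = v(v − 1)/6 = 2419·2418/6 = 5849142/6 = 974857.)

r = 1209, b = 974857.


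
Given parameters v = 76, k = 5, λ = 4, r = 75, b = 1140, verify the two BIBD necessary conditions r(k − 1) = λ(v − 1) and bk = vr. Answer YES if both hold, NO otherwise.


Condition (i): r(k − 1) = 75·4 = 300; λ(v − 1) = 4·75 = 300. Match? YES.
Condition (ii): bk = 1140·5 = 5700; vr = 76·75 = 5700. Match? YES.
Both conditions hold? YES.

YES


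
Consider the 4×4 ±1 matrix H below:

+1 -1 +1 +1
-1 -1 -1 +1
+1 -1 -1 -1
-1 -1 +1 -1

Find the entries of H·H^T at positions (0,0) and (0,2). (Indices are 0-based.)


Row 0 of H: [1, -1, 1, 1].
Row 2 of H: [1, -1, -1, -1].
(H·H^T)[0][0] = Σ_j H[0][j]·H[0][j] = (1)² + (-1)² + (1)² + (1)² = 1 + 1 + 1 + 1 = 4.
(H·H^T)[0][2] = Σ_j H[0][j]·H[2][j] = (1)·(1) + (-1)·(-1) + (1)·(-1) + (1)·(-1) = 1 + 1 + -1 + -1 = 0.
So rows 0 and 2 are orthogonal; the diagonal entry equals n = 4.

(0,0) entry = 4; (0,2) entry = 0.


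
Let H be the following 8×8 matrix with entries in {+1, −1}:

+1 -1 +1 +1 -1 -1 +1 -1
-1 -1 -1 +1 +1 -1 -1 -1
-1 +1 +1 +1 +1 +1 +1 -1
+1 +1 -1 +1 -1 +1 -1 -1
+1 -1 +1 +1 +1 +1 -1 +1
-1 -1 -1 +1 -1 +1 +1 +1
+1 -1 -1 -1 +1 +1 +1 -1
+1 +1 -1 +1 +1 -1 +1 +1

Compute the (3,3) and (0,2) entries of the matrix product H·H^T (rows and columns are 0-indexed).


Row 0 of H: [1, -1, 1, 1, -1, -1, 1, -1].
Row 2 of H: [-1, 1, 1, 1, 1, 1, 1, -1].
Row 3 of H: [1, 1, -1, 1, -1, 1, -1, -1].
(H·H^T)[3][3] = Σ_j H[3][j]·H[3][j] = (1)² + (1)² + (-1)² + (1)² + (-1)² + (1)² + (-1)² + (-1)² = 1 + 1 + 1 + 1 + 1 + 1 + 1 + 1 = 8.
(H·H^T)[0][2] = Σ_j H[0][j]·H[2][j] = (1)·(-1) + (-1)·(1) + (1)·(1) + (1)·(1) + (-1)·(1) + (-1)·(1) + (1)·(1) + (-1)·(-1) = -1 + -1 + 1 + 1 + -1 + -1 + 1 + 1 = 0.
So rows 0 and 2 are orthogonal; the diagonal entry equals n = 8.

(3,3) entry = 8; (0,2) entry = 0.


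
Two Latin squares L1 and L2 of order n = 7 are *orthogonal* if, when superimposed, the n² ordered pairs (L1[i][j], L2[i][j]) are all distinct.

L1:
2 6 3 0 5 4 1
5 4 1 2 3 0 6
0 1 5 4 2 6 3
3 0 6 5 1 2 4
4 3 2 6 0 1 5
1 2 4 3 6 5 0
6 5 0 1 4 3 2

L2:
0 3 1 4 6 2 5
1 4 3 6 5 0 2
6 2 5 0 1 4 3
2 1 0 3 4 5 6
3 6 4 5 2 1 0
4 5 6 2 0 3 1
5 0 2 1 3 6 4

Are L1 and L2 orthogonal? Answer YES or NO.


Form the n² = 49 superimposed pairs (L1[i][j], L2[i][j]), row by row (rows and columns indexed from 0):
row 0: (2,0) (6,3) (3,1) (0,4) (5,6) (4,2) (1,5)
row 1: (5,1) (4,4) (1,3) (2,6) (3,5) (0,0) (6,2)
row 2: (0,6) (1,2) (5,5) (4,0) (2,1) (6,4) (3,3)
row 3: (3,2) (0,1) (6,0) (5,3) (1,4) (2,5) (4,6)
row 4: (4,3) (3,6) (2,4) (6,5) (0,2) (1,1) (5,0)
row 5: (1,4) (2,5) (4,6) (3,2) (6,0) (5,3) (0,1)
row 6: (6,5) (5,0) (0,2) (1,1) (4,3) (3,6) (2,4)
Orthogonality requires all 49 pairs distinct.
But the pair (1,4) repeats: cell (3,4) has L1 = 1, L2 = 4, and cell (5,0) has L1 = 1, L2 = 4.
A repeated pair means some other pair never occurs (only 35 distinct pairs out of 49), so the squares are not orthogonal.
Conclusion: NO.

NO


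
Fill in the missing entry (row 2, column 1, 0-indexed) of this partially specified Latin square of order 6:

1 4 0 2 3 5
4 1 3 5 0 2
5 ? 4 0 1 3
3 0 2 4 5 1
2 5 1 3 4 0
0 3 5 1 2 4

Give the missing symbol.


Row 2 contains symbols [0, 1, 3, 4, 5] — missing [2].
Column 1 contains symbols [0, 1, 3, 4, 5] — missing [2].
The missing symbol must appear in both missing sets; intersection = [2].
Therefore the hidden value is 2.

Missing value = 2.


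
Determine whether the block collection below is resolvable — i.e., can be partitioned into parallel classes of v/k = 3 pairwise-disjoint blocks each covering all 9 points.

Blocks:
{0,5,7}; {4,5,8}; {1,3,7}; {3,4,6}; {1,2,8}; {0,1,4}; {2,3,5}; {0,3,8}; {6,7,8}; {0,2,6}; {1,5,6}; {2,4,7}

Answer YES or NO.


v = 9, block size k = 3, number of blocks = 12.
For resolvability, blocks must partition into parallel classes of size v/k = 3.
Total blocks must therefore be a multiple of 3: 12 = 3·4 + 0 ⇒ divisible ✓.
Greedy packing gives 4 candidate class(es). Each should be a full parallel class (size 3, covers all 9 points).
  Class 1 (3 blocks): {0,5,7}; {3,4,6}; {1,2,8}. Points covered: [0, 1, 2, 3, 4, 5, 6, 7, 8].
  Class 2 (3 blocks): {4,5,8}; {1,3,7}; {0,2,6}. Points covered: [0, 1, 2, 3, 4, 5, 6, 7, 8].
  Class 3 (3 blocks): {0,1,4}; {2,3,5}; {6,7,8}. Points covered: [0, 1, 2, 3, 4, 5, 6, 7, 8].
  Class 4 (3 blocks): {0,3,8}; {1,5,6}; {2,4,7}. Points covered: [0, 1, 2, 3, 4, 5, 6, 7, 8].
All classes full (size 3)? YES. All classes cover every point? YES.
Resolvable? YES.

YES


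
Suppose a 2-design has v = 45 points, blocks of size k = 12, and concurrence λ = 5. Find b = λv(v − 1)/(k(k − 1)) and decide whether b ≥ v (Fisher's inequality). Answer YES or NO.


b = λv(v − 1)/(k(k − 1)) = 5·45·44/(12·11) = 9900/132 = 75.
Compare with v = 45: b ≥ v, so Fisher's inequality holds.

YES


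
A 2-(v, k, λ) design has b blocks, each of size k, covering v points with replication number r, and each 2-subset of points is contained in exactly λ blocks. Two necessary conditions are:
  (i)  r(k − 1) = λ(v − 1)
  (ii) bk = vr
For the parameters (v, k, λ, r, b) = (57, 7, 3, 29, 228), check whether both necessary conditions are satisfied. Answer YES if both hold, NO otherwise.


Condition (i): r(k − 1) = 29·6 = 174; λ(v − 1) = 3·56 = 168. Match? NO.
Condition (ii): bk = 228·7 = 1596; vr = 57·29 = 1653. Match? NO.
Both conditions hold? NO.

NO


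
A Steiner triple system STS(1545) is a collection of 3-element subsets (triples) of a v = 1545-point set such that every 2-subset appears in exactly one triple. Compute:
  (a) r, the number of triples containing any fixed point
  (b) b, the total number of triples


An STS(v) is a 2-(v, 3, 1) BIBD: block size k = 3, λ = 1.
Replication: r(k − 1) = λ(v − 1) ⇒ r·2 = 1545 − 1 = 1544 ⇒ r = 772.
Block count: bk = vr ⇒ b·3 = 1545·772 = 1192740 ⇒ b = 397580.

r = 772, b = 397580.


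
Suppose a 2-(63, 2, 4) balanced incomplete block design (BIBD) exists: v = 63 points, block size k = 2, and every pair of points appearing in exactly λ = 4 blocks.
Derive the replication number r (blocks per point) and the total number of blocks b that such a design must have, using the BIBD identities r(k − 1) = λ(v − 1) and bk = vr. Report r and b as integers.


Any 2-(v, k, λ) BIBD satisfies two necessary conditions:
  (i)  Each point sits in r blocks, and counting incidences through any fixed point gives r(k − 1) = λ(v − 1), so r = λ(v − 1)/(k − 1).
  (ii) Total incidences bk = vr, so b = vr/k.
Step 1: r = λ(v − 1)/(k − 1) = 4·(63 − 1)/(2 − 1) = 4·62/1 = 248/1 = 248.
Step 2: b = vr/k = 63·248/2 = 15624/2 = 7812.
Check integrality: r = 248 ∈ Z ✓, b = 7812 ∈ Z ✓.
(These identities are necessary conditions: they determine r and b for any design with these parameters, but do not by themselves prove that one exists.)

r = 248, b = 7812.


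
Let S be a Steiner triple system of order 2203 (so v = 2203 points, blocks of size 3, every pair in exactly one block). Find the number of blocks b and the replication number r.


An STS(v) is a 2-(v, 3, 1) BIBD: block size k = 3, λ = 1.
Replication: r(k − 1) = λ(v − 1) ⇒ r·2 = 2203 − 1 = 2202 ⇒ r = 1101.
Block count: bk = vr ⇒ b·3 = 2203·1101 = 2425503 ⇒ b = 808501.

r = 1101, b = 808501.


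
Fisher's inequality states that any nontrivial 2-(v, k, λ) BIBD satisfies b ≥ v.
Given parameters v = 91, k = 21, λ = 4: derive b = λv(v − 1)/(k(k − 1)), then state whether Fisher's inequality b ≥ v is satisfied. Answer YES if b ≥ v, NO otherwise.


b = λv(v − 1)/(k(k − 1)) = 4·91·90/(21·20) = 32760/420 = 78.
Compare with v = 91: b < v, so Fisher's inequality fails.

NO


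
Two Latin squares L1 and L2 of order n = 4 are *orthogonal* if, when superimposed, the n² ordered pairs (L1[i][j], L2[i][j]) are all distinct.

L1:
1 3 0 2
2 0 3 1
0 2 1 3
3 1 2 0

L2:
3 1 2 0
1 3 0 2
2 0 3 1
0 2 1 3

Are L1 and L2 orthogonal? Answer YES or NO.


Form the n² = 16 superimposed pairs (L1[i][j], L2[i][j]), row by row (rows and columns indexed from 0):
row 0: (1,3) (3,1) (0,2) (2,0)
row 1: (2,1) (0,3) (3,0) (1,2)
row 2: (0,2) (2,0) (1,3) (3,1)
row 3: (3,0) (1,2) (2,1) (0,3)
Orthogonality requires all 16 pairs distinct.
But the pair (0,2) repeats: cell (0,2) has L1 = 0, L2 = 2, and cell (2,0) has L1 = 0, L2 = 2.
A repeated pair means some other pair never occurs (only 8 distinct pairs out of 16), so the squares are not orthogonal.
Conclusion: NO.

NO


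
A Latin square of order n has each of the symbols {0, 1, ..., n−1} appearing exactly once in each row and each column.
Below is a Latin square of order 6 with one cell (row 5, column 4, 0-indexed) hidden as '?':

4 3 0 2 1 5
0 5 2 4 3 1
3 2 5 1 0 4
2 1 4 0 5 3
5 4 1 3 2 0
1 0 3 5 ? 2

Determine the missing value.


Row 5 contains symbols [0, 1, 2, 3, 5] — missing [4].
Column 4 contains symbols [0, 1, 2, 3, 5] — missing [4].
The missing symbol must appear in both missing sets; intersection = [4].
Therefore the hidden value is 4.

Missing value = 4.


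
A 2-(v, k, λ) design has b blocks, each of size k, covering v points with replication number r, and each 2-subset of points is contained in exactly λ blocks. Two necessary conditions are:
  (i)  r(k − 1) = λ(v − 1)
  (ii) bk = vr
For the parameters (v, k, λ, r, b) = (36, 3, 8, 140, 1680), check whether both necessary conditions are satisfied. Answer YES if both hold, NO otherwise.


Condition (i): r(k − 1) = 140·2 = 280; λ(v − 1) = 8·35 = 280. Match? YES.
Condition (ii): bk = 1680·3 = 5040; vr = 36·140 = 5040. Match? YES.
Both conditions hold? YES.

YES


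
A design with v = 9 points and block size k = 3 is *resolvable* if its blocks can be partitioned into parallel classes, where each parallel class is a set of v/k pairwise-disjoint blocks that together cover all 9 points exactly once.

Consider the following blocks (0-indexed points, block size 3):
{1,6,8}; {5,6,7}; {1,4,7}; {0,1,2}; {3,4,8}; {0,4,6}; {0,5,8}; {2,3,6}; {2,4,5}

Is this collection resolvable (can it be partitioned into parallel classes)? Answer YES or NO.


v = 9, block size k = 3, number of blocks = 9.
For resolvability, blocks must partition into parallel classes of size v/k = 3.
Total blocks must therefore be a multiple of 3: 9 = 3·3 + 0 ⇒ divisible ✓.
Consider block {1,6,8}. The only other block(s) in the collection disjoint from it are {2,4,5} — just 1 block(s). Any parallel class containing {1,6,8} would need 2 other blocks each disjoint from it, so no parallel class of size 3 can contain {1,6,8}.
Since every block must belong to some parallel class in a resolution, the collection cannot be partitioned into parallel classes.
Resolvable? NO.

NO


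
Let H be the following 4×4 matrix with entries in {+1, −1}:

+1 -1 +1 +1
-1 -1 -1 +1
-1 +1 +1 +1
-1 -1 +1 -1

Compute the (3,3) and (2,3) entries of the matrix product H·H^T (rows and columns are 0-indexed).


Row 2 of H: [-1, 1, 1, 1].
Row 3 of H: [-1, -1, 1, -1].
(H·H^T)[3][3] = Σ_j H[3][j]·H[3][j] = (-1)² + (-1)² + (1)² + (-1)² = 1 + 1 + 1 + 1 = 4.
(H·H^T)[2][3] = Σ_j H[2][j]·H[3][j] = (-1)·(-1) + (1)·(-1) + (1)·(1) + (1)·(-1) = 1 + -1 + 1 + -1 = 0.
So rows 2 and 3 are orthogonal; the diagonal entry equals n = 4.

(3,3) entry = 4; (2,3) entry = 0.


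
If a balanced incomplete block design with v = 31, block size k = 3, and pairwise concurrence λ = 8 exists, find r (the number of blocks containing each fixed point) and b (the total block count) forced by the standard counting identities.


Any 2-(v, k, λ) BIBD satisfies two necessary conditions:
  (i)  Each point sits in r blocks, and counting incidences through any fixed point gives r(k − 1) = λ(v − 1), so r = λ(v − 1)/(k − 1).
  (ii) Total incidences bk = vr, so b = vr/k.
Step 1: r = λ(v − 1)/(k − 1) = 8·(31 − 1)/(3 − 1) = 8·30/2 = 240/2 = 120.
Step 2: b = vr/k = 31·120/3 = 3720/3 = 1240.
Check integrality: r = 120 ∈ Z ✓, b = 1240 ∈ Z ✓.
(These identities are necessary conditions: they determine r and b for any design with these parameters, but do not by themselves prove that one exists.)

r = 120, b = 1240.


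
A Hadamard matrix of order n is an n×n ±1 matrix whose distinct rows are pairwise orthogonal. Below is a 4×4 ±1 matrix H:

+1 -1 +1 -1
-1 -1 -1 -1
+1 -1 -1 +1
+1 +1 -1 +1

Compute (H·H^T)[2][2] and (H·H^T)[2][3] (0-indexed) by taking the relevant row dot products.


Row 2 of H: [1, -1, -1, 1].
Row 3 of H: [1, 1, -1, 1].
(H·H^T)[2][2] = Σ_j H[2][j]·H[2][j] = (1)² + (-1)² + (-1)² + (1)² = 1 + 1 + 1 + 1 = 4.
(H·H^T)[2][3] = Σ_j H[2][j]·H[3][j] = (1)·(1) + (-1)·(1) + (-1)·(-1) + (1)·(1) = 1 + -1 + 1 + 1 = 2.
Rows 2 and 3 are not orthogonal (dot product = 2 ≠ 0), so H is not a Hadamard matrix.

(2,2) entry = 4; (2,3) entry = 2.


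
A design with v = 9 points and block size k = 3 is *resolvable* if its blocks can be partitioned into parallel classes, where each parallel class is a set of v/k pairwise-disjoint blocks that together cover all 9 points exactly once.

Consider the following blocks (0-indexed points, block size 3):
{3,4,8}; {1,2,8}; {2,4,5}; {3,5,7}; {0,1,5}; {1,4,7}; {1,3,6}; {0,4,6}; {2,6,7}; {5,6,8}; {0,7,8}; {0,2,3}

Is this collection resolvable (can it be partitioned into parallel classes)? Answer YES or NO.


v = 9, block size k = 3, number of blocks = 12.
For resolvability, blocks must partition into parallel classes of size v/k = 3.
Total blocks must therefore be a multiple of 3: 12 = 3·4 + 0 ⇒ divisible ✓.
Greedy packing gives 4 candidate class(es). Each should be a full parallel class (size 3, covers all 9 points).
  Class 1 (3 blocks): {3,4,8}; {0,1,5}; {2,6,7}. Points covered: [0, 1, 2, 3, 4, 5, 6, 7, 8].
  Class 2 (3 blocks): {1,2,8}; {3,5,7}; {0,4,6}. Points covered: [0, 1, 2, 3, 4, 5, 6, 7, 8].
  Class 3 (3 blocks): {2,4,5}; {1,3,6}; {0,7,8}. Points covered: [0, 1, 2, 3, 4, 5, 6, 7, 8].
  Class 4 (3 blocks): {1,4,7}; {5,6,8}; {0,2,3}. Points covered: [0, 1, 2, 3, 4, 5, 6, 7, 8].
All classes full (size 3)? YES. All classes cover every point? YES.
Resolvable? YES.

YES
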